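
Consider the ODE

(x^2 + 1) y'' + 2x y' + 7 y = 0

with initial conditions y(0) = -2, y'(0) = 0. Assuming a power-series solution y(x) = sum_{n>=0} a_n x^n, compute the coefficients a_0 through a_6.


Ansatz: y(x) = sum_{n>=0} a_n x^n, so y'(x) = sum_{n>=1} n a_n x^(n-1) and y''(x) = sum_{n>=2} n(n-1) a_n x^(n-2).
Substitute into P(x) y'' + Q(x) y' + R(x) y = 0 with P(x) = x^2 + 1, Q(x) = 2x, R(x) = 7, and match powers of x.
Initial conditions: a_0 = -2, a_1 = 0.
Setting the coefficient of each power of x to zero and solving order by order (substituting the coefficients already found):
  x^0: 2 a_2 + 7 a_0 = 0  ->  2 a_2 = -7 a_0 = 14  ->  a_2 = 7
  x^1: 6 a_3 + 9 a_1 = 0  ->  6 a_3 = -9 a_1 = 0  ->  a_3 = 0
  x^2: 12 a_4 + 13 a_2 = 0  ->  12 a_4 = -13 a_2 = -91  ->  a_4 = -91/12
  x^3: 20 a_5 + 19 a_3 = 0  ->  20 a_5 = -19 a_3 = 0  ->  a_5 = 0
  x^4: 30 a_6 + 27 a_4 = 0  ->  30 a_6 = -27 a_4 = 819/4  ->  a_6 = 273/40
Truncated series: y(x) = -2 + 7 x^2 - (91/12) x^4 + (273/40) x^6 + O(x^7).

a_0 = -2; a_1 = 0; a_2 = 7; a_3 = 0; a_4 = -91/12; a_5 = 0; a_6 = 273/40


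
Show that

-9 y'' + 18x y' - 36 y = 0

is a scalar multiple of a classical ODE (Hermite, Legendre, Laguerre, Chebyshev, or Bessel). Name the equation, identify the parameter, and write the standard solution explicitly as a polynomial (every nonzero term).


All three coefficients share the factor -9; dividing through by -9 gives  y'' - 2x y' + 4 y = 0.
This matches the Hermite equation y'' - 2x y' + 2n y = 0 with 2n = 4, so n = 2; the polynomial solution is H_2(x).
With y = sum_k a_k x^k, matching x^k gives (k+2)(k+1) a_{k+2} = 2(k - n) a_k = 2(k - 2) a_k. The right side vanishes at k = 2, so the series with the parity of 2 terminates at degree 2.
Standard normalization: leading coefficient of H_n is 2^n, so a_2 = 2^2 = 4. Work downward with a_k = (k+1)(k+2) a_{k+2} / (2(k - n)):
  a_0 = (1)(2)(4) / (2(0 - 2)) = 8/(-4) = -2
Hence H_2(x) = 4 x^2 - 2.

H_2(x); series = 4 x^2 - 2


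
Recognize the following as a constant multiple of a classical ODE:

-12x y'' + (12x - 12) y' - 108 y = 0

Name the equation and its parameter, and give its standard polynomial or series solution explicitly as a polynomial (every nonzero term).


All three coefficients share the factor -12; dividing through by -12 gives  x y'' + (1 - x) y' + 9 y = 0.
This matches the Laguerre equation x y'' + (1 - x) y' + n y = 0 with n = 9; the polynomial solution is L_9(x).
With y = sum_k a_k x^k, matching x^k gives (k+1)k a_{k+1} + (k+1) a_{k+1} - k a_k + n a_k = 0, i.e. (k+1)^2 a_{k+1} = (k - n) a_k = (k - 9) a_k. The right side vanishes at k = 9, so the series terminates at degree 9.
Standard normalization L_n(0) = 1 gives a_0 = 1. Work upward with a_{k+1} = (k - 9) a_k / (k+1)^2:
  a_1 = (0 - 9)(1) / 1^2 = -9/1 = -9
  a_2 = (1 - 9)(-9) / 2^2 = 72/4 = 18
  a_3 = (2 - 9)(18) / 3^2 = -126/9 = -14
  a_4 = (3 - 9)(-14) / 4^2 = 84/16 = 21/4
  a_5 = (4 - 9)(21/4) / 5^2 = (-105/4)/25 = -21/20
  a_6 = (5 - 9)(-21/20) / 6^2 = (21/5)/36 = 7/60
  a_7 = (6 - 9)(7/60) / 7^2 = (-7/20)/49 = -1/140
  a_8 = (7 - 9)(-1/140) / 8^2 = (1/70)/64 = 1/4480
  a_9 = (8 - 9)(1/4480) / 9^2 = (-1/4480)/81 = -1/362880
Hence L_9(x) = -x^9/362880 + x^8/4480 - x^7/140 + 7 x^6/60 - 21 x^5/20 + 21 x^4/4 - 14 x^3 + 18 x^2 - 9 x + 1.

L_9(x); series = -x^9/362880 + x^8/4480 - x^7/140 + 7 x^6/60 - 21 x^5/20 + 21 x^4/4 - 14 x^3 + 18 x^2 - 9 x + 1


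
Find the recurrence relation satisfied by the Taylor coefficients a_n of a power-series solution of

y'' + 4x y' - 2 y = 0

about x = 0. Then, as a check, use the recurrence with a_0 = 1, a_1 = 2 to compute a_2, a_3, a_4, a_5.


Substitute y = sum_n a_n x^n.
y''(x) has coefficient (n+2)(n+1) a_{n+2} at x^n;
4 x y'(x) has coefficient 4 n a_n at x^n (shift);
-2 y(x) has coefficient -2 a_n at x^n.
Matching x^n: (n+2)(n+1) a_{n+2} + (4n - 2) a_n = 0.
Thus a_{n+2} = (-4n + 2) / ((n+1)(n+2)) * a_n.

Check with a_0 = 1, a_1 = 2 (apply the recurrence for n = 0, 1, 2, 3): a_0 = 1, a_1 = 2, a_2 = 1, a_3 = -2/3, a_4 = -1/2, a_5 = 1/3.

a_(n+2) = (-4n + 2) / ((n+1)(n+2)) * a_n; check: a_0 = 1, a_1 = 2, a_2 = 1, a_3 = -2/3, a_4 = -1/2, a_5 = 1/3


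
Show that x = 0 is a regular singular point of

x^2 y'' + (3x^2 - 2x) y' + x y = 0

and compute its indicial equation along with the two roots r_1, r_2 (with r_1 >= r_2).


Divide by x^2 to reach normal form y'' + P_1(x) y' + P_2(x) y = 0 with P_1(x) = 3 - 2/x and P_2(x) = 1/x.
x = 0 is a singular point because the y'-coefficient 3 - 2/x has a pole at x = 0 and the y-coefficient 1/x has a pole at x = 0.
It is a regular singular point because x P_1(x) = p(x) = 3x - 2 and x^2 P_2(x) = q(x) = x are polynomials, hence analytic at x = 0.
p(0) = -2,  q(0) = 0.
Indicial equation: r(r-1) + p(0) r + q(0) = 0, i.e. r^2 + (p(0) - 1) r + q(0) = 0, i.e. r^2 - 3 r = 0.
Discriminant: (-3)^2 - 4(0) = 9, so r = (3 ± 3)/2.
Solving: r_1 = 3, r_2 = 0.

indicial: r^2 - 3 r = 0; roots r_1 = 3, r_2 = 0


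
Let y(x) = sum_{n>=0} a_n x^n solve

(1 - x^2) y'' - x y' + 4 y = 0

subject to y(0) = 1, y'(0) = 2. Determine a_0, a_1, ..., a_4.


Ansatz: y(x) = sum_{n>=0} a_n x^n, so y'(x) = sum_{n>=1} n a_n x^(n-1) and y''(x) = sum_{n>=2} n(n-1) a_n x^(n-2).
Substitute into P(x) y'' + Q(x) y' + R(x) y = 0 with P(x) = 1 - x^2, Q(x) = -x, R(x) = 4, and match powers of x.
Initial conditions: a_0 = 1, a_1 = 2.
Setting the coefficient of each power of x to zero and solving order by order (substituting the coefficients already found):
  x^0: 2 a_2 + 4 a_0 = 0  ->  2 a_2 = -4 a_0 = -4  ->  a_2 = -2
  x^1: 6 a_3 + 3 a_1 = 0  ->  6 a_3 = -3 a_1 = -6  ->  a_3 = -1
  x^2: 12 a_4 = 0  ->  a_4 = 0
Truncated series: y(x) = 1 + 2 x - 2 x^2 - x^3 + O(x^5).

a_0 = 1; a_1 = 2; a_2 = -2; a_3 = -1; a_4 = 0


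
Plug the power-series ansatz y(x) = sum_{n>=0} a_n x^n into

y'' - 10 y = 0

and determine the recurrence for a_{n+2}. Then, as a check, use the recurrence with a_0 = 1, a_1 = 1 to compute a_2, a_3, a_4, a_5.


Substitute y = sum_n a_n x^n into y'' + (const) y = 0.
y''(x) = sum_{n>=0} (n+2)(n+1) a_{n+2} x^n.
The ODE becomes sum_n [(n+2)(n+1) a_{n+2} - 10 a_n] x^n = 0.
Setting each coefficient to zero gives the recurrence:
  (n+2)(n+1) a_{n+2} - 10 a_n = 0,
  a_{n+2} = 10 / ((n+1)(n+2)) a_n.

Check with a_0 = 1, a_1 = 1 (apply the recurrence for n = 0, 1, 2, 3): a_0 = 1, a_1 = 1, a_2 = 5, a_3 = 5/3, a_4 = 25/6, a_5 = 5/6.

a_{n+2} = 10/((n+1)(n+2)) * a_n; check: a_0 = 1, a_1 = 1, a_2 = 5, a_3 = 5/3, a_4 = 25/6, a_5 = 5/6


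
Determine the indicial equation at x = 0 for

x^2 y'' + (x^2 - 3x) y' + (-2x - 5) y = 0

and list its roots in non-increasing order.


Divide by x^2 to reach normal form y'' + P_1(x) y' + P_2(x) y = 0 with P_1(x) = 1 - 3/x and P_2(x) = -2/x - 5/x^2.
x = 0 is a singular point because the y'-coefficient 1 - 3/x has a pole at x = 0 and the y-coefficient -2/x - 5/x^2 has a pole at x = 0.
It is a regular singular point because x P_1(x) = p(x) = x - 3 and x^2 P_2(x) = q(x) = -2x - 5 are polynomials, hence analytic at x = 0.
p(0) = -3,  q(0) = -5.
Indicial equation: r(r-1) + p(0) r + q(0) = 0, i.e. r^2 + (p(0) - 1) r + q(0) = 0, i.e. r^2 - 4 r - 5 = 0.
Discriminant: (-4)^2 - 4(-5) = 36, so r = (4 ± 6)/2.
Solving: r_1 = 5, r_2 = -1.

indicial: r^2 - 4 r - 5 = 0; roots r_1 = 5, r_2 = -1


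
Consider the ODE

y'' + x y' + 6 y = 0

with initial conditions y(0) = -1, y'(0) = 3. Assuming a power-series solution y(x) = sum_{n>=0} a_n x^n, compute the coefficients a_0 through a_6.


Ansatz: y(x) = sum_{n>=0} a_n x^n, so y'(x) = sum_{n>=1} n a_n x^(n-1) and y''(x) = sum_{n>=2} n(n-1) a_n x^(n-2).
Substitute into P(x) y'' + Q(x) y' + R(x) y = 0 with P(x) = 1, Q(x) = x, R(x) = 6, and match powers of x.
Initial conditions: a_0 = -1, a_1 = 3.
Setting the coefficient of each power of x to zero and solving order by order (substituting the coefficients already found):
  x^0: 2 a_2 + 6 a_0 = 0  ->  2 a_2 = -6 a_0 = 6  ->  a_2 = 3
  x^1: 6 a_3 + 7 a_1 = 0  ->  6 a_3 = -7 a_1 = -21  ->  a_3 = -7/2
  x^2: 12 a_4 + 8 a_2 = 0  ->  12 a_4 = -8 a_2 = -24  ->  a_4 = -2
  x^3: 20 a_5 + 9 a_3 = 0  ->  20 a_5 = -9 a_3 = 63/2  ->  a_5 = 63/40
  x^4: 30 a_6 + 10 a_4 = 0  ->  30 a_6 = -10 a_4 = 20  ->  a_6 = 2/3
Truncated series: y(x) = -1 + 3 x + 3 x^2 - (7/2) x^3 - 2 x^4 + (63/40) x^5 + (2/3) x^6 + O(x^7).

a_0 = -1; a_1 = 3; a_2 = 3; a_3 = -7/2; a_4 = -2; a_5 = 63/40; a_6 = 2/3


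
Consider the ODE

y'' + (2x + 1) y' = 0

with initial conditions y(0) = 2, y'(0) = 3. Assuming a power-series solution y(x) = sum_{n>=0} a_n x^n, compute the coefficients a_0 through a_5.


Ansatz: y(x) = sum_{n>=0} a_n x^n, so y'(x) = sum_{n>=1} n a_n x^(n-1) and y''(x) = sum_{n>=2} n(n-1) a_n x^(n-2).
Substitute into P(x) y'' + Q(x) y' + R(x) y = 0 with P(x) = 1, Q(x) = 2x + 1, R(x) = 0, and match powers of x.
Initial conditions: a_0 = 2, a_1 = 3.
Setting the coefficient of each power of x to zero and solving order by order (substituting the coefficients already found):
  x^0: 2 a_2 + a_1 = 0  ->  2 a_2 = -a_1 = -3  ->  a_2 = -3/2
  x^1: 6 a_3 + 2 a_2 + 2 a_1 = 0  ->  6 a_3 = -2 a_2 - 2 a_1 = -3  ->  a_3 = -1/2
  x^2: 12 a_4 + 3 a_3 + 4 a_2 = 0  ->  12 a_4 = -3 a_3 - 4 a_2 = 15/2  ->  a_4 = 5/8
  x^3: 20 a_5 + 4 a_4 + 6 a_3 = 0  ->  20 a_5 = -4 a_4 - 6 a_3 = 1/2  ->  a_5 = 1/40
Truncated series: y(x) = 2 + 3 x - (3/2) x^2 - (1/2) x^3 + (5/8) x^4 + (1/40) x^5 + O(x^6).

a_0 = 2; a_1 = 3; a_2 = -3/2; a_3 = -1/2; a_4 = 5/8; a_5 = 1/40


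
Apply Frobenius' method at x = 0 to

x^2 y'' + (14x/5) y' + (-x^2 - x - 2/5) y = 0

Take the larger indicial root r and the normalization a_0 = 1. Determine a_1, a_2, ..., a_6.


Write in Frobenius form y'' + (p(x)/x) y' + (q(x)/x^2) y = 0:
  p(x) = 14/5,  q(x) = -x^2 - x - 2/5.
Indicial equation: r(r-1) + (14/5) r + (-2/5) = 0 -> roots r_1 = 1/5, r_2 = -2.
Take r = r_1 = 1/5. Let y(x) = x^r sum_{n>=0} a_n x^n with a_0 = 1.
Substitute y = x^r sum a_n x^n and match x^{r+n}. The recurrence is
  D(n) a_n - 1 a_{n-1} - 1 a_{n-2} = 0,  where D(n) = (r+n)(r+n-1) + (14/5)(r+n) + (-2/5).
  a_n = [1 a_{n-1} + 1 a_{n-2}] / D(n).
Since the indicial polynomial factors as (r - r_1)(r - r_2), D(n) = (r_1 + n - r_1)(r_1 + n - r_2) = n(n + 11/5).
Evaluating step by step (a_0 = 1):
  n = 1: D(1) = 1(1 + 11/5) = 16/5; numerator = 1(1) = 1; a_1 = (1)/(16/5) = 5/16
  n = 2: D(2) = 2(2 + 11/5) = 42/5; numerator = 1(5/16) + 1(1) = 21/16; a_2 = (21/16)/(42/5) = 5/32
  n = 3: D(3) = 3(3 + 11/5) = 78/5; numerator = 1(5/32) + 1(5/16) = 15/32; a_3 = (15/32)/(78/5) = 25/832
  n = 4: D(4) = 4(4 + 11/5) = 124/5; numerator = 1(25/832) + 1(5/32) = 155/832; a_4 = (155/832)/(124/5) = 25/3328
  n = 5: D(5) = 5(5 + 11/5) = 36; numerator = 1(25/3328) + 1(25/832) = 125/3328; a_5 = (125/3328)/(36) = 125/119808
  n = 6: D(6) = 6(6 + 11/5) = 246/5; numerator = 1(125/119808) + 1(25/3328) = 1025/119808; a_6 = (1025/119808)/(246/5) = 125/718848

r = 1/5; a_0 = 1; a_1 = 5/16; a_2 = 5/32; a_3 = 25/832; a_4 = 25/3328; a_5 = 125/119808; a_6 = 125/718848


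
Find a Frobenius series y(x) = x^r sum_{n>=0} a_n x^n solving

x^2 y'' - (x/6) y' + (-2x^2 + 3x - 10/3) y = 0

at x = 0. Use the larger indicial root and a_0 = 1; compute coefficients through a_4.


Write in Frobenius form y'' + (p(x)/x) y' + (q(x)/x^2) y = 0:
  p(x) = -1/6,  q(x) = -2x^2 + 3x - 10/3.
Indicial equation: r(r-1) + (-1/6) r + (-10/3) = 0 -> roots r_1 = 5/2, r_2 = -4/3.
Take r = r_1 = 5/2. Let y(x) = x^r sum_{n>=0} a_n x^n with a_0 = 1.
Substitute y = x^r sum a_n x^n and match x^{r+n}. The recurrence is
  D(n) a_n + 3 a_{n-1} - 2 a_{n-2} = 0,  where D(n) = (r+n)(r+n-1) + (-1/6)(r+n) + (-10/3).
  a_n = [-3 a_{n-1} + 2 a_{n-2}] / D(n).
Since the indicial polynomial factors as (r - r_1)(r - r_2), D(n) = (r_1 + n - r_1)(r_1 + n - r_2) = n(n + 23/6).
Evaluating step by step (a_0 = 1):
  n = 1: D(1) = 1(1 + 23/6) = 29/6; numerator = -3(1) = -3; a_1 = (-3)/(29/6) = -18/29
  n = 2: D(2) = 2(2 + 23/6) = 35/3; numerator = -3(-18/29) + 2(1) = 112/29; a_2 = (112/29)/(35/3) = 48/145
  n = 3: D(3) = 3(3 + 23/6) = 41/2; numerator = -3(48/145) + 2(-18/29) = -324/145; a_3 = (-324/145)/(41/2) = -648/5945
  n = 4: D(4) = 4(4 + 23/6) = 94/3; numerator = -3(-648/5945) + 2(48/145) = 1176/1189; a_4 = (1176/1189)/(94/3) = 1764/55883

r = 5/2; a_0 = 1; a_1 = -18/29; a_2 = 48/145; a_3 = -648/5945; a_4 = 1764/55883


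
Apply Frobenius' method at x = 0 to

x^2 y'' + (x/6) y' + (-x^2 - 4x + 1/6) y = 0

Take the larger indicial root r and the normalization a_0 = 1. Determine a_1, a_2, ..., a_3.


Write in Frobenius form y'' + (p(x)/x) y' + (q(x)/x^2) y = 0:
  p(x) = 1/6,  q(x) = -x^2 - 4x + 1/6.
Indicial equation: r(r-1) + (1/6) r + (1/6) = 0 -> roots r_1 = 1/2, r_2 = 1/3.
Take r = r_1 = 1/2. Let y(x) = x^r sum_{n>=0} a_n x^n with a_0 = 1.
Substitute y = x^r sum a_n x^n and match x^{r+n}. The recurrence is
  D(n) a_n - 4 a_{n-1} - 1 a_{n-2} = 0,  where D(n) = (r+n)(r+n-1) + (1/6)(r+n) + (1/6).
  a_n = [4 a_{n-1} + 1 a_{n-2}] / D(n).
Since the indicial polynomial factors as (r - r_1)(r - r_2), D(n) = (r_1 + n - r_1)(r_1 + n - r_2) = n(n + 1/6).
Evaluating step by step (a_0 = 1):
  n = 1: D(1) = 1(1 + 1/6) = 7/6; numerator = 4(1) = 4; a_1 = (4)/(7/6) = 24/7
  n = 2: D(2) = 2(2 + 1/6) = 13/3; numerator = 4(24/7) + 1(1) = 103/7; a_2 = (103/7)/(13/3) = 309/91
  n = 3: D(3) = 3(3 + 1/6) = 19/2; numerator = 4(309/91) + 1(24/7) = 1548/91; a_3 = (1548/91)/(19/2) = 3096/1729

r = 1/2; a_0 = 1; a_1 = 24/7; a_2 = 309/91; a_3 = 3096/1729


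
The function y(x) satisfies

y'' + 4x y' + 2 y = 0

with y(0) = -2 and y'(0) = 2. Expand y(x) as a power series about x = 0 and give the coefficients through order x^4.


Ansatz: y(x) = sum_{n>=0} a_n x^n, so y'(x) = sum_{n>=1} n a_n x^(n-1) and y''(x) = sum_{n>=2} n(n-1) a_n x^(n-2).
Substitute into P(x) y'' + Q(x) y' + R(x) y = 0 with P(x) = 1, Q(x) = 4x, R(x) = 2, and match powers of x.
Initial conditions: a_0 = -2, a_1 = 2.
Setting the coefficient of each power of x to zero and solving order by order (substituting the coefficients already found):
  x^0: 2 a_2 + 2 a_0 = 0  ->  2 a_2 = -2 a_0 = 4  ->  a_2 = 2
  x^1: 6 a_3 + 6 a_1 = 0  ->  6 a_3 = -6 a_1 = -12  ->  a_3 = -2
  x^2: 12 a_4 + 10 a_2 = 0  ->  12 a_4 = -10 a_2 = -20  ->  a_4 = -5/3
Truncated series: y(x) = -2 + 2 x + 2 x^2 - 2 x^3 - (5/3) x^4 + O(x^5).

a_0 = -2; a_1 = 2; a_2 = 2; a_3 = -2; a_4 = -5/3


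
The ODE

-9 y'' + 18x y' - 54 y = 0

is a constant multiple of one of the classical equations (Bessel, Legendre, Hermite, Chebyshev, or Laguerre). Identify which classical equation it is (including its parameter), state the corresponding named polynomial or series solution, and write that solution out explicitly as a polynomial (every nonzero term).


All three coefficients share the factor -9; dividing through by -9 gives  y'' - 2x y' + 6 y = 0.
This matches the Hermite equation y'' - 2x y' + 2n y = 0 with 2n = 6, so n = 3; the polynomial solution is H_3(x).
With y = sum_k a_k x^k, matching x^k gives (k+2)(k+1) a_{k+2} = 2(k - n) a_k = 2(k - 3) a_k. The right side vanishes at k = 3, so the series with the parity of 3 terminates at degree 3.
Standard normalization: leading coefficient of H_n is 2^n, so a_3 = 2^3 = 8. Work downward with a_k = (k+1)(k+2) a_{k+2} / (2(k - n)):
  a_1 = (2)(3)(8) / (2(1 - 3)) = 48/(-4) = -12
Hence H_3(x) = 8 x^3 - 12 x.

H_3(x); series = 8 x^3 - 12 x


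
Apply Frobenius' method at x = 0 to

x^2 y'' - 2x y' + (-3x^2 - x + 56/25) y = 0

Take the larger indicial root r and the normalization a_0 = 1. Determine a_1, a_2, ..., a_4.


Write in Frobenius form y'' + (p(x)/x) y' + (q(x)/x^2) y = 0:
  p(x) = -2,  q(x) = -3x^2 - x + 56/25.
Indicial equation: r(r-1) + (-2) r + (56/25) = 0 -> roots r_1 = 8/5, r_2 = 7/5.
Take r = r_1 = 8/5. Let y(x) = x^r sum_{n>=0} a_n x^n with a_0 = 1.
Substitute y = x^r sum a_n x^n and match x^{r+n}. The recurrence is
  D(n) a_n - 1 a_{n-1} - 3 a_{n-2} = 0,  where D(n) = (r+n)(r+n-1) + (-2)(r+n) + (56/25).
  a_n = [1 a_{n-1} + 3 a_{n-2}] / D(n).
Since the indicial polynomial factors as (r - r_1)(r - r_2), D(n) = (r_1 + n - r_1)(r_1 + n - r_2) = n(n + 1/5).
Evaluating step by step (a_0 = 1):
  n = 1: D(1) = 1(1 + 1/5) = 6/5; numerator = 1(1) = 1; a_1 = (1)/(6/5) = 5/6
  n = 2: D(2) = 2(2 + 1/5) = 22/5; numerator = 1(5/6) + 3(1) = 23/6; a_2 = (23/6)/(22/5) = 115/132
  n = 3: D(3) = 3(3 + 1/5) = 48/5; numerator = 1(115/132) + 3(5/6) = 445/132; a_3 = (445/132)/(48/5) = 2225/6336
  n = 4: D(4) = 4(4 + 1/5) = 84/5; numerator = 1(2225/6336) + 3(115/132) = 18785/6336; a_4 = (18785/6336)/(84/5) = 93925/532224

r = 8/5; a_0 = 1; a_1 = 5/6; a_2 = 115/132; a_3 = 2225/6336; a_4 = 93925/532224


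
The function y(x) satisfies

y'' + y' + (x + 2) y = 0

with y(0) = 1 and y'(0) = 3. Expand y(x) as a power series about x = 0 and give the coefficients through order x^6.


Ansatz: y(x) = sum_{n>=0} a_n x^n, so y'(x) = sum_{n>=1} n a_n x^(n-1) and y''(x) = sum_{n>=2} n(n-1) a_n x^(n-2).
Substitute into P(x) y'' + Q(x) y' + R(x) y = 0 with P(x) = 1, Q(x) = 1, R(x) = x + 2, and match powers of x.
Initial conditions: a_0 = 1, a_1 = 3.
Setting the coefficient of each power of x to zero and solving order by order (substituting the coefficients already found):
  x^0: 2 a_2 + a_1 + 2 a_0 = 0  ->  2 a_2 = -a_1 - 2 a_0 = -5  ->  a_2 = -5/2
  x^1: 6 a_3 + 2 a_2 + 2 a_1 + a_0 = 0  ->  6 a_3 = -2 a_2 - 2 a_1 - a_0 = -2  ->  a_3 = -1/3
  x^2: 12 a_4 + 3 a_3 + 2 a_2 + a_1 = 0  ->  12 a_4 = -3 a_3 - 2 a_2 - a_1 = 3  ->  a_4 = 1/4
  x^3: 20 a_5 + 4 a_4 + 2 a_3 + a_2 = 0  ->  20 a_5 = -4 a_4 - 2 a_3 - a_2 = 13/6  ->  a_5 = 13/120
  x^4: 30 a_6 + 5 a_5 + 2 a_4 + a_3 = 0  ->  30 a_6 = -5 a_5 - 2 a_4 - a_3 = -17/24  ->  a_6 = -17/720
Truncated series: y(x) = 1 + 3 x - (5/2) x^2 - (1/3) x^3 + (1/4) x^4 + (13/120) x^5 - (17/720) x^6 + O(x^7).

a_0 = 1; a_1 = 3; a_2 = -5/2; a_3 = -1/3; a_4 = 1/4; a_5 = 13/120; a_6 = -17/720


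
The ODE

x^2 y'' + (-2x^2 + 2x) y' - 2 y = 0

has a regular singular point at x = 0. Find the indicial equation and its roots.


Divide by x^2 to reach normal form y'' + P_1(x) y' + P_2(x) y = 0 with P_1(x) = -2 + 2/x and P_2(x) = -2/x^2.
x = 0 is a singular point because the y'-coefficient -2 + 2/x has a pole at x = 0 and the y-coefficient -2/x^2 has a pole at x = 0.
It is a regular singular point because x P_1(x) = p(x) = 2 - 2x and x^2 P_2(x) = q(x) = -2 are polynomials, hence analytic at x = 0.
p(0) = 2,  q(0) = -2.
Indicial equation: r(r-1) + p(0) r + q(0) = 0, i.e. r^2 + (p(0) - 1) r + q(0) = 0, i.e. r^2 + 1 r - 2 = 0.
Discriminant: (1)^2 - 4(-2) = 9, so r = (-1 ± 3)/2.
Solving: r_1 = 1, r_2 = -2.

indicial: r^2 + 1 r - 2 = 0; roots r_1 = 1, r_2 = -2


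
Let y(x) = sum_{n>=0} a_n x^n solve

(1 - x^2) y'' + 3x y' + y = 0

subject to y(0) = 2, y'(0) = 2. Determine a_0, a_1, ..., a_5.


Ansatz: y(x) = sum_{n>=0} a_n x^n, so y'(x) = sum_{n>=1} n a_n x^(n-1) and y''(x) = sum_{n>=2} n(n-1) a_n x^(n-2).
Substitute into P(x) y'' + Q(x) y' + R(x) y = 0 with P(x) = 1 - x^2, Q(x) = 3x, R(x) = 1, and match powers of x.
Initial conditions: a_0 = 2, a_1 = 2.
Setting the coefficient of each power of x to zero and solving order by order (substituting the coefficients already found):
  x^0: 2 a_2 + a_0 = 0  ->  2 a_2 = -a_0 = -2  ->  a_2 = -1
  x^1: 6 a_3 + 4 a_1 = 0  ->  6 a_3 = -4 a_1 = -8  ->  a_3 = -4/3
  x^2: 12 a_4 + 5 a_2 = 0  ->  12 a_4 = -5 a_2 = 5  ->  a_4 = 5/12
  x^3: 20 a_5 + 4 a_3 = 0  ->  20 a_5 = -4 a_3 = 16/3  ->  a_5 = 4/15
Truncated series: y(x) = 2 + 2 x - x^2 - (4/3) x^3 + (5/12) x^4 + (4/15) x^5 + O(x^6).

a_0 = 2; a_1 = 2; a_2 = -1; a_3 = -4/3; a_4 = 5/12; a_5 = 4/15


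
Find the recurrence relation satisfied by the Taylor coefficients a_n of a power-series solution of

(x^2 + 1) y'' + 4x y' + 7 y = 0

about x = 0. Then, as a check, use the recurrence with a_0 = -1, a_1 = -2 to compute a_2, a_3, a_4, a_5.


Substitute y = sum_n a_n x^n.
(1 + 1 x^2) y'' contributes (n+2)(n+1) a_{n+2} + n(n-1) a_n at x^n.
4 x y'(x) contributes 4 n a_n at x^n.
7 y(x) contributes 7 a_n at x^n.
Matching x^n: (n+2)(n+1) a_{n+2} + (n(n-1) + 4 n + 7) a_n = 0.
Thus a_{n+2} = (-n(n-1) - 4 n - 7) / ((n+1)(n+2)) * a_n.

Check with a_0 = -1, a_1 = -2 (apply the recurrence for n = 0, 1, 2, 3): a_0 = -1, a_1 = -2, a_2 = 7/2, a_3 = 11/3, a_4 = -119/24, a_5 = -55/12.

a_(n+2) = (-n(n-1) - 4 n - 7) / ((n+1)(n+2)) * a_n; check: a_0 = -1, a_1 = -2, a_2 = 7/2, a_3 = 11/3, a_4 = -119/24, a_5 = -55/12


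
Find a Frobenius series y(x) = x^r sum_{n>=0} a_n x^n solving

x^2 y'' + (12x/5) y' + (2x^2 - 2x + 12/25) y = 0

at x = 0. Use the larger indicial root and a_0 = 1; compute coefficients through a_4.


Write in Frobenius form y'' + (p(x)/x) y' + (q(x)/x^2) y = 0:
  p(x) = 12/5,  q(x) = 2x^2 - 2x + 12/25.
Indicial equation: r(r-1) + (12/5) r + (12/25) = 0 -> roots r_1 = -3/5, r_2 = -4/5.
Take r = r_1 = -3/5. Let y(x) = x^r sum_{n>=0} a_n x^n with a_0 = 1.
Substitute y = x^r sum a_n x^n and match x^{r+n}. The recurrence is
  D(n) a_n - 2 a_{n-1} + 2 a_{n-2} = 0,  where D(n) = (r+n)(r+n-1) + (12/5)(r+n) + (12/25).
  a_n = [2 a_{n-1} - 2 a_{n-2}] / D(n).
Since the indicial polynomial factors as (r - r_1)(r - r_2), D(n) = (r_1 + n - r_1)(r_1 + n - r_2) = n(n + 1/5).
Evaluating step by step (a_0 = 1):
  n = 1: D(1) = 1(1 + 1/5) = 6/5; numerator = 2(1) = 2; a_1 = (2)/(6/5) = 5/3
  n = 2: D(2) = 2(2 + 1/5) = 22/5; numerator = 2(5/3) - 2(1) = 4/3; a_2 = (4/3)/(22/5) = 10/33
  n = 3: D(3) = 3(3 + 1/5) = 48/5; numerator = 2(10/33) - 2(5/3) = -30/11; a_3 = (-30/11)/(48/5) = -25/88
  n = 4: D(4) = 4(4 + 1/5) = 84/5; numerator = 2(-25/88) - 2(10/33) = -155/132; a_4 = (-155/132)/(84/5) = -775/11088

r = -3/5; a_0 = 1; a_1 = 5/3; a_2 = 10/33; a_3 = -25/88; a_4 = -775/11088


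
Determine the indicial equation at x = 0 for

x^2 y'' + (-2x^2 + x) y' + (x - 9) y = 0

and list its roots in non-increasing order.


Divide by x^2 to reach normal form y'' + P_1(x) y' + P_2(x) y = 0 with P_1(x) = -2 + 1/x and P_2(x) = 1/x - 9/x^2.
x = 0 is a singular point because the y'-coefficient -2 + 1/x has a pole at x = 0 and the y-coefficient 1/x - 9/x^2 has a pole at x = 0.
It is a regular singular point because x P_1(x) = p(x) = 1 - 2x and x^2 P_2(x) = q(x) = x - 9 are polynomials, hence analytic at x = 0.
p(0) = 1,  q(0) = -9.
Indicial equation: r(r-1) + p(0) r + q(0) = 0, i.e. r^2 + (p(0) - 1) r + q(0) = 0, i.e. r^2 - 9 = 0.
Discriminant: (0)^2 - 4(-9) = 36, so r = (0 ± 6)/2.
Solving: r_1 = 3, r_2 = -3.

indicial: r^2 - 9 = 0; roots r_1 = 3, r_2 = -3


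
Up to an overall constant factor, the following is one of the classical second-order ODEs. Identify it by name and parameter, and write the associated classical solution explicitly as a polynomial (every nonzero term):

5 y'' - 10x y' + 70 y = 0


All three coefficients share the factor 5; dividing through by 5 gives  y'' - 2x y' + 14 y = 0.
This matches the Hermite equation y'' - 2x y' + 2n y = 0 with 2n = 14, so n = 7; the polynomial solution is H_7(x).
With y = sum_k a_k x^k, matching x^k gives (k+2)(k+1) a_{k+2} = 2(k - n) a_k = 2(k - 7) a_k. The right side vanishes at k = 7, so the series with the parity of 7 terminates at degree 7.
Standard normalization: leading coefficient of H_n is 2^n, so a_7 = 2^7 = 128. Work downward with a_k = (k+1)(k+2) a_{k+2} / (2(k - n)):
  a_5 = (6)(7)(128) / (2(5 - 7)) = 5376/(-4) = -1344
  a_3 = (4)(5)(-1344) / (2(3 - 7)) = -26880/(-8) = 3360
  a_1 = (2)(3)(3360) / (2(1 - 7)) = 20160/(-12) = -1680
Hence H_7(x) = 128 x^7 - 1344 x^5 + 3360 x^3 - 1680 x.

H_7(x); series = 128 x^7 - 1344 x^5 + 3360 x^3 - 1680 x


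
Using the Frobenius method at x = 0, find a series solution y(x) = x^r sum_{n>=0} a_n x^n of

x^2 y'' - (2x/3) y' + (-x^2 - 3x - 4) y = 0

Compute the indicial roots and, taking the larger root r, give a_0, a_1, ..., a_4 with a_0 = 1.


Write in Frobenius form y'' + (p(x)/x) y' + (q(x)/x^2) y = 0:
  p(x) = -2/3,  q(x) = -x^2 - 3x - 4.
Indicial equation: r(r-1) + (-2/3) r + (-4) = 0 -> roots r_1 = 3, r_2 = -4/3.
Take r = r_1 = 3. Let y(x) = x^r sum_{n>=0} a_n x^n with a_0 = 1.
Substitute y = x^r sum a_n x^n and match x^{r+n}. The recurrence is
  D(n) a_n - 3 a_{n-1} - 1 a_{n-2} = 0,  where D(n) = (r+n)(r+n-1) + (-2/3)(r+n) + (-4).
  a_n = [3 a_{n-1} + 1 a_{n-2}] / D(n).
Since the indicial polynomial factors as (r - r_1)(r - r_2), D(n) = (r_1 + n - r_1)(r_1 + n - r_2) = n(n + 13/3).
Evaluating step by step (a_0 = 1):
  n = 1: D(1) = 1(1 + 13/3) = 16/3; numerator = 3(1) = 3; a_1 = (3)/(16/3) = 9/16
  n = 2: D(2) = 2(2 + 13/3) = 38/3; numerator = 3(9/16) + 1(1) = 43/16; a_2 = (43/16)/(38/3) = 129/608
  n = 3: D(3) = 3(3 + 13/3) = 22; numerator = 3(129/608) + 1(9/16) = 729/608; a_3 = (729/608)/(22) = 729/13376
  n = 4: D(4) = 4(4 + 13/3) = 100/3; numerator = 3(729/13376) + 1(129/608) = 5025/13376; a_4 = (5025/13376)/(100/3) = 603/53504

r = 3; a_0 = 1; a_1 = 9/16; a_2 = 129/608; a_3 = 729/13376; a_4 = 603/53504


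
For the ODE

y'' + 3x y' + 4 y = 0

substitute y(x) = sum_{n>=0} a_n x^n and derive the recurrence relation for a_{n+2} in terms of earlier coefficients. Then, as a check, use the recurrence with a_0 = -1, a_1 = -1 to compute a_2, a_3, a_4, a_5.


Substitute y = sum_n a_n x^n.
y''(x) has coefficient (n+2)(n+1) a_{n+2} at x^n;
3 x y'(x) has coefficient 3 n a_n at x^n (shift);
4 y(x) has coefficient 4 a_n at x^n.
Matching x^n: (n+2)(n+1) a_{n+2} + (3n + 4) a_n = 0.
Thus a_{n+2} = (-3n - 4) / ((n+1)(n+2)) * a_n.

Check with a_0 = -1, a_1 = -1 (apply the recurrence for n = 0, 1, 2, 3): a_0 = -1, a_1 = -1, a_2 = 2, a_3 = 7/6, a_4 = -5/3, a_5 = -91/120.

a_(n+2) = (-3n - 4) / ((n+1)(n+2)) * a_n; check: a_0 = -1, a_1 = -1, a_2 = 2, a_3 = 7/6, a_4 = -5/3, a_5 = -91/120


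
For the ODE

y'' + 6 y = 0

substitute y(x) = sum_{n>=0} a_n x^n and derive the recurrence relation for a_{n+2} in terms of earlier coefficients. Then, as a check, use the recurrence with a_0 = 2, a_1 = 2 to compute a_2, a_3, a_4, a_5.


Substitute y = sum_n a_n x^n into y'' + (const) y = 0.
y''(x) = sum_{n>=0} (n+2)(n+1) a_{n+2} x^n.
The ODE becomes sum_n [(n+2)(n+1) a_{n+2} + 6 a_n] x^n = 0.
Setting each coefficient to zero gives the recurrence:
  (n+2)(n+1) a_{n+2} + 6 a_n = 0,
  a_{n+2} = -6 / ((n+1)(n+2)) a_n.

Check with a_0 = 2, a_1 = 2 (apply the recurrence for n = 0, 1, 2, 3): a_0 = 2, a_1 = 2, a_2 = -6, a_3 = -2, a_4 = 3, a_5 = 3/5.

a_{n+2} = -6/((n+1)(n+2)) * a_n; check: a_0 = 2, a_1 = 2, a_2 = -6, a_3 = -2, a_4 = 3, a_5 = 3/5


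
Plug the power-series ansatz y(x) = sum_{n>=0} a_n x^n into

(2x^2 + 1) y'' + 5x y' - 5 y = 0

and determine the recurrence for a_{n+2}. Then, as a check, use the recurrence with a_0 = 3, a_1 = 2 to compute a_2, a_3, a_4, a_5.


Substitute y = sum_n a_n x^n.
(1 + 2 x^2) y'' contributes (n+2)(n+1) a_{n+2} + 2 n(n-1) a_n at x^n.
5 x y'(x) contributes 5 n a_n at x^n.
-5 y(x) contributes -5 a_n at x^n.
Matching x^n: (n+2)(n+1) a_{n+2} + (2 n(n-1) + 5 n - 5) a_n = 0.
Thus a_{n+2} = (-2 n(n-1) - 5 n + 5) / ((n+1)(n+2)) * a_n.

Check with a_0 = 3, a_1 = 2 (apply the recurrence for n = 0, 1, 2, 3): a_0 = 3, a_1 = 2, a_2 = 15/2, a_3 = 0, a_4 = -45/8, a_5 = 0.

a_(n+2) = (-2 n(n-1) - 5 n + 5) / ((n+1)(n+2)) * a_n; check: a_0 = 3, a_1 = 2, a_2 = 15/2, a_3 = 0, a_4 = -45/8, a_5 = 0


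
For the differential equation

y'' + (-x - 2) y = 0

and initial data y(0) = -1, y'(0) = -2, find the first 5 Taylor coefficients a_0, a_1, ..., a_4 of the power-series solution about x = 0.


Ansatz: y(x) = sum_{n>=0} a_n x^n, so y'(x) = sum_{n>=1} n a_n x^(n-1) and y''(x) = sum_{n>=2} n(n-1) a_n x^(n-2).
Substitute into P(x) y'' + Q(x) y' + R(x) y = 0 with P(x) = 1, Q(x) = 0, R(x) = -x - 2, and match powers of x.
Initial conditions: a_0 = -1, a_1 = -2.
Setting the coefficient of each power of x to zero and solving order by order (substituting the coefficients already found):
  x^0: 2 a_2 - 2 a_0 = 0  ->  2 a_2 = 2 a_0 = -2  ->  a_2 = -1
  x^1: 6 a_3 - 2 a_1 - a_0 = 0  ->  6 a_3 = 2 a_1 + a_0 = -5  ->  a_3 = -5/6
  x^2: 12 a_4 - 2 a_2 - a_1 = 0  ->  12 a_4 = 2 a_2 + a_1 = -4  ->  a_4 = -1/3
Truncated series: y(x) = -1 - 2 x - x^2 - (5/6) x^3 - (1/3) x^4 + O(x^5).

a_0 = -1; a_1 = -2; a_2 = -1; a_3 = -5/6; a_4 = -1/3


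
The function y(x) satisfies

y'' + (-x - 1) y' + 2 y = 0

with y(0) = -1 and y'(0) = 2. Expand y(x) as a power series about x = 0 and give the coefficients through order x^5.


Ansatz: y(x) = sum_{n>=0} a_n x^n, so y'(x) = sum_{n>=1} n a_n x^(n-1) and y''(x) = sum_{n>=2} n(n-1) a_n x^(n-2).
Substitute into P(x) y'' + Q(x) y' + R(x) y = 0 with P(x) = 1, Q(x) = -x - 1, R(x) = 2, and match powers of x.
Initial conditions: a_0 = -1, a_1 = 2.
Setting the coefficient of each power of x to zero and solving order by order (substituting the coefficients already found):
  x^0: 2 a_2 - a_1 + 2 a_0 = 0  ->  2 a_2 = a_1 - 2 a_0 = 4  ->  a_2 = 2
  x^1: 6 a_3 - 2 a_2 + a_1 = 0  ->  6 a_3 = 2 a_2 - a_1 = 2  ->  a_3 = 1/3
  x^2: 12 a_4 - 3 a_3 = 0  ->  12 a_4 = 3 a_3 = 1  ->  a_4 = 1/12
  x^3: 20 a_5 - 4 a_4 - a_3 = 0  ->  20 a_5 = 4 a_4 + a_3 = 2/3  ->  a_5 = 1/30
Truncated series: y(x) = -1 + 2 x + 2 x^2 + (1/3) x^3 + (1/12) x^4 + (1/30) x^5 + O(x^6).

a_0 = -1; a_1 = 2; a_2 = 2; a_3 = 1/3; a_4 = 1/12; a_5 = 1/30


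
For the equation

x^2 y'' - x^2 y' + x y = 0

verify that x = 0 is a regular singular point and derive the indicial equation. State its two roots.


Divide by x^2 to reach normal form y'' + P_1(x) y' + P_2(x) y = 0 with P_1(x) = -1 and P_2(x) = 1/x.
x = 0 is a singular point because the y-coefficient 1/x has a pole at x = 0.
It is a regular singular point because x P_1(x) = p(x) = -x and x^2 P_2(x) = q(x) = x are polynomials, hence analytic at x = 0.
p(0) = 0,  q(0) = 0.
Indicial equation: r(r-1) + p(0) r + q(0) = 0, i.e. r^2 + (p(0) - 1) r + q(0) = 0, i.e. r^2 - 1 r = 0.
Discriminant: (-1)^2 - 4(0) = 1, so r = (1 ± 1)/2.
Solving: r_1 = 1, r_2 = 0.

indicial: r^2 - 1 r = 0; roots r_1 = 1, r_2 = 0


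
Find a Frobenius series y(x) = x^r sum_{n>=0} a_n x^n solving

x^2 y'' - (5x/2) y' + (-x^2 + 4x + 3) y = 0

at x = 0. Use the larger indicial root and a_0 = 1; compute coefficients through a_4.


Write in Frobenius form y'' + (p(x)/x) y' + (q(x)/x^2) y = 0:
  p(x) = -5/2,  q(x) = -x^2 + 4x + 3.
Indicial equation: r(r-1) + (-5/2) r + (3) = 0 -> roots r_1 = 2, r_2 = 3/2.
Take r = r_1 = 2. Let y(x) = x^r sum_{n>=0} a_n x^n with a_0 = 1.
Substitute y = x^r sum a_n x^n and match x^{r+n}. The recurrence is
  D(n) a_n + 4 a_{n-1} - 1 a_{n-2} = 0,  where D(n) = (r+n)(r+n-1) + (-5/2)(r+n) + (3).
  a_n = [-4 a_{n-1} + 1 a_{n-2}] / D(n).
Since the indicial polynomial factors as (r - r_1)(r - r_2), D(n) = (r_1 + n - r_1)(r_1 + n - r_2) = n(n + 1/2).
Evaluating step by step (a_0 = 1):
  n = 1: D(1) = 1(1 + 1/2) = 3/2; numerator = -4(1) = -4; a_1 = (-4)/(3/2) = -8/3
  n = 2: D(2) = 2(2 + 1/2) = 5; numerator = -4(-8/3) + 1(1) = 35/3; a_2 = (35/3)/(5) = 7/3
  n = 3: D(3) = 3(3 + 1/2) = 21/2; numerator = -4(7/3) + 1(-8/3) = -12; a_3 = (-12)/(21/2) = -8/7
  n = 4: D(4) = 4(4 + 1/2) = 18; numerator = -4(-8/7) + 1(7/3) = 145/21; a_4 = (145/21)/(18) = 145/378

r = 2; a_0 = 1; a_1 = -8/3; a_2 = 7/3; a_3 = -8/7; a_4 = 145/378


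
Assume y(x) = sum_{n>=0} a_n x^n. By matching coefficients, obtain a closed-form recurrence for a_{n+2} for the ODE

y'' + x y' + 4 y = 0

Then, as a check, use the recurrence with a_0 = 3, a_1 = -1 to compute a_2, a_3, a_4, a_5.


Substitute y = sum_n a_n x^n.
y''(x) has coefficient (n+2)(n+1) a_{n+2} at x^n;
x y'(x) has coefficient n a_n at x^n (shift);
4 y(x) has coefficient 4 a_n at x^n.
Matching x^n: (n+2)(n+1) a_{n+2} + (n + 4) a_n = 0.
Thus a_{n+2} = (-n - 4) / ((n+1)(n+2)) * a_n.

Check with a_0 = 3, a_1 = -1 (apply the recurrence for n = 0, 1, 2, 3): a_0 = 3, a_1 = -1, a_2 = -6, a_3 = 5/6, a_4 = 3, a_5 = -7/24.

a_(n+2) = (-n - 4) / ((n+1)(n+2)) * a_n; check: a_0 = 3, a_1 = -1, a_2 = -6, a_3 = 5/6, a_4 = 3, a_5 = -7/24


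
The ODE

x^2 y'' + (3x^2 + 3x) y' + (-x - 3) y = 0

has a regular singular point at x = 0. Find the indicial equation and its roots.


Divide by x^2 to reach normal form y'' + P_1(x) y' + P_2(x) y = 0 with P_1(x) = 3 + 3/x and P_2(x) = -1/x - 3/x^2.
x = 0 is a singular point because the y'-coefficient 3 + 3/x has a pole at x = 0 and the y-coefficient -1/x - 3/x^2 has a pole at x = 0.
It is a regular singular point because x P_1(x) = p(x) = 3x + 3 and x^2 P_2(x) = q(x) = -x - 3 are polynomials, hence analytic at x = 0.
p(0) = 3,  q(0) = -3.
Indicial equation: r(r-1) + p(0) r + q(0) = 0, i.e. r^2 + (p(0) - 1) r + q(0) = 0, i.e. r^2 + 2 r - 3 = 0.
Discriminant: (2)^2 - 4(-3) = 16, so r = (-2 ± 4)/2.
Solving: r_1 = 1, r_2 = -3.

indicial: r^2 + 2 r - 3 = 0; roots r_1 = 1, r_2 = -3


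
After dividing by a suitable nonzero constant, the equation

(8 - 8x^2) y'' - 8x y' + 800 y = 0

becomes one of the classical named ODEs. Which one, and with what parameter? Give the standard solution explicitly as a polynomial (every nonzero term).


All three coefficients share the factor 8; dividing through by 8 gives  (1 - x^2) y'' - x y' + 100 y = 0.
This matches the Chebyshev equation (1 - x^2) y'' - x y' + n^2 y = 0 (note the -x y' term, not -2x y') with n^2 = 100, so n = 10; the polynomial solution is T_10(x).
With y = sum_k a_k x^k, matching x^k gives (k+2)(k+1) a_{k+2} = (k^2 - n^2) a_k = (k - 10)(k + 10) a_k. The right side vanishes at k = 10, so the series with the parity of 10 terminates at degree 10.
Standard normalization: leading coefficient of T_n is 2^(n-1), so a_10 = 2^9 = 512. Work downward with a_k = (k+1)(k+2) a_{k+2} / ((k - 10)(k + 10)):
  a_8 = (9)(10)(512) / ((8 - 10)(8 + 10)) = 46080/(-36) = -1280
  a_6 = (7)(8)(-1280) / ((6 - 10)(6 + 10)) = -71680/(-64) = 1120
  a_4 = (5)(6)(1120) / ((4 - 10)(4 + 10)) = 33600/(-84) = -400
  a_2 = (3)(4)(-400) / ((2 - 10)(2 + 10)) = -4800/(-96) = 50
  a_0 = (1)(2)(50) / ((0 - 10)(0 + 10)) = 100/(-100) = -1
Hence T_10(x) = 512 x^10 - 1280 x^8 + 1120 x^6 - 400 x^4 + 50 x^2 - 1.

T_10(x); series = 512 x^10 - 1280 x^8 + 1120 x^6 - 400 x^4 + 50 x^2 - 1


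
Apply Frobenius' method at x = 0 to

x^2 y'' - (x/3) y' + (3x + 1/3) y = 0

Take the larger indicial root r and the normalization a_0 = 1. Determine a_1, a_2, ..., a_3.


Write in Frobenius form y'' + (p(x)/x) y' + (q(x)/x^2) y = 0:
  p(x) = -1/3,  q(x) = 3x + 1/3.
Indicial equation: r(r-1) + (-1/3) r + (1/3) = 0 -> roots r_1 = 1, r_2 = 1/3.
Take r = r_1 = 1. Let y(x) = x^r sum_{n>=0} a_n x^n with a_0 = 1.
Substitute y = x^r sum a_n x^n and match x^{r+n}. The recurrence is
  D(n) a_n + 3 a_{n-1} = 0,  where D(n) = (r+n)(r+n-1) + (-1/3)(r+n) + (1/3).
  a_n = -3 / D(n) * a_{n-1}.
Since the indicial polynomial factors as (r - r_1)(r - r_2), D(n) = (r_1 + n - r_1)(r_1 + n - r_2) = n(n + 2/3).
Evaluating step by step (a_0 = 1):
  n = 1: D(1) = 1(1 + 2/3) = 5/3; numerator = -3(1) = -3; a_1 = (-3)/(5/3) = -9/5
  n = 2: D(2) = 2(2 + 2/3) = 16/3; numerator = -3(-9/5) = 27/5; a_2 = (27/5)/(16/3) = 81/80
  n = 3: D(3) = 3(3 + 2/3) = 11; numerator = -3(81/80) = -243/80; a_3 = (-243/80)/(11) = -243/880

r = 1; a_0 = 1; a_1 = -9/5; a_2 = 81/80; a_3 = -243/880


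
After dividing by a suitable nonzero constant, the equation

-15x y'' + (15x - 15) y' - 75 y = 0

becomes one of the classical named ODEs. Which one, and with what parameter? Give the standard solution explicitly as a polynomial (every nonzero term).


All three coefficients share the factor -15; dividing through by -15 gives  x y'' + (1 - x) y' + 5 y = 0.
This matches the Laguerre equation x y'' + (1 - x) y' + n y = 0 with n = 5; the polynomial solution is L_5(x).
With y = sum_k a_k x^k, matching x^k gives (k+1)k a_{k+1} + (k+1) a_{k+1} - k a_k + n a_k = 0, i.e. (k+1)^2 a_{k+1} = (k - n) a_k = (k - 5) a_k. The right side vanishes at k = 5, so the series terminates at degree 5.
Standard normalization L_n(0) = 1 gives a_0 = 1. Work upward with a_{k+1} = (k - 5) a_k / (k+1)^2:
  a_1 = (0 - 5)(1) / 1^2 = -5/1 = -5
  a_2 = (1 - 5)(-5) / 2^2 = 20/4 = 5
  a_3 = (2 - 5)(5) / 3^2 = -15/9 = -5/3
  a_4 = (3 - 5)(-5/3) / 4^2 = (10/3)/16 = 5/24
  a_5 = (4 - 5)(5/24) / 5^2 = (-5/24)/25 = -1/120
Hence L_5(x) = -x^5/120 + 5 x^4/24 - 5 x^3/3 + 5 x^2 - 5 x + 1.

L_5(x); series = -x^5/120 + 5 x^4/24 - 5 x^3/3 + 5 x^2 - 5 x + 1


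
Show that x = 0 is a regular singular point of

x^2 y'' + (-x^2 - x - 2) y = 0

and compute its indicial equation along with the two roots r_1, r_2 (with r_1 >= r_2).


Divide by x^2 to reach normal form y'' + P_1(x) y' + P_2(x) y = 0 with P_1(x) = 0 and P_2(x) = -1 - 1/x - 2/x^2.
x = 0 is a singular point because the y-coefficient -1 - 1/x - 2/x^2 has a pole at x = 0.
It is a regular singular point because x P_1(x) = p(x) = 0 and x^2 P_2(x) = q(x) = -x^2 - x - 2 are polynomials, hence analytic at x = 0.
p(0) = 0,  q(0) = -2.
Indicial equation: r(r-1) + p(0) r + q(0) = 0, i.e. r^2 + (p(0) - 1) r + q(0) = 0, i.e. r^2 - 1 r - 2 = 0.
Discriminant: (-1)^2 - 4(-2) = 9, so r = (1 ± 3)/2.
Solving: r_1 = 2, r_2 = -1.

indicial: r^2 - 1 r - 2 = 0; roots r_1 = 2, r_2 = -1


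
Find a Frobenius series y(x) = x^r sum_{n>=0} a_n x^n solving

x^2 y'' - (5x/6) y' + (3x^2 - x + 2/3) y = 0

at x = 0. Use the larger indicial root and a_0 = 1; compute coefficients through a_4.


Write in Frobenius form y'' + (p(x)/x) y' + (q(x)/x^2) y = 0:
  p(x) = -5/6,  q(x) = 3x^2 - x + 2/3.
Indicial equation: r(r-1) + (-5/6) r + (2/3) = 0 -> roots r_1 = 4/3, r_2 = 1/2.
Take r = r_1 = 4/3. Let y(x) = x^r sum_{n>=0} a_n x^n with a_0 = 1.
Substitute y = x^r sum a_n x^n and match x^{r+n}. The recurrence is
  D(n) a_n - 1 a_{n-1} + 3 a_{n-2} = 0,  where D(n) = (r+n)(r+n-1) + (-5/6)(r+n) + (2/3).
  a_n = [1 a_{n-1} - 3 a_{n-2}] / D(n).
Since the indicial polynomial factors as (r - r_1)(r - r_2), D(n) = (r_1 + n - r_1)(r_1 + n - r_2) = n(n + 5/6).
Evaluating step by step (a_0 = 1):
  n = 1: D(1) = 1(1 + 5/6) = 11/6; numerator = 1(1) = 1; a_1 = (1)/(11/6) = 6/11
  n = 2: D(2) = 2(2 + 5/6) = 17/3; numerator = 1(6/11) - 3(1) = -27/11; a_2 = (-27/11)/(17/3) = -81/187
  n = 3: D(3) = 3(3 + 5/6) = 23/2; numerator = 1(-81/187) - 3(6/11) = -387/187; a_3 = (-387/187)/(23/2) = -774/4301
  n = 4: D(4) = 4(4 + 5/6) = 58/3; numerator = 1(-774/4301) - 3(-81/187) = 4815/4301; a_4 = (4815/4301)/(58/3) = 14445/249458

r = 4/3; a_0 = 1; a_1 = 6/11; a_2 = -81/187; a_3 = -774/4301; a_4 = 14445/249458


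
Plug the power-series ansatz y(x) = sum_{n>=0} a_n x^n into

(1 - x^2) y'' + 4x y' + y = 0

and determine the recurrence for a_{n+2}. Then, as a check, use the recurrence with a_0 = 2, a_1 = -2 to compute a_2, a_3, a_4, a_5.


Substitute y = sum_n a_n x^n.
(1 - 1 x^2) y'' contributes (n+2)(n+1) a_{n+2} - n(n-1) a_n at x^n.
4 x y'(x) contributes 4 n a_n at x^n.
y(x) contributes 1 a_n at x^n.
Matching x^n: (n+2)(n+1) a_{n+2} + (-n(n-1) + 4 n + 1) a_n = 0.
Thus a_{n+2} = (n(n-1) - 4 n - 1) / ((n+1)(n+2)) * a_n.

Check with a_0 = 2, a_1 = -2 (apply the recurrence for n = 0, 1, 2, 3): a_0 = 2, a_1 = -2, a_2 = -1, a_3 = 5/3, a_4 = 7/12, a_5 = -7/12.

a_(n+2) = (n(n-1) - 4 n - 1) / ((n+1)(n+2)) * a_n; check: a_0 = 2, a_1 = -2, a_2 = -1, a_3 = 5/3, a_4 = 7/12, a_5 = -7/12


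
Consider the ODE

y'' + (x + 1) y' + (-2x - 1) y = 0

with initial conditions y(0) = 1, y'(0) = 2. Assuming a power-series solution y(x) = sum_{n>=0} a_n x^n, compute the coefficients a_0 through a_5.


Ansatz: y(x) = sum_{n>=0} a_n x^n, so y'(x) = sum_{n>=1} n a_n x^(n-1) and y''(x) = sum_{n>=2} n(n-1) a_n x^(n-2).
Substitute into P(x) y'' + Q(x) y' + R(x) y = 0 with P(x) = 1, Q(x) = x + 1, R(x) = -2x - 1, and match powers of x.
Initial conditions: a_0 = 1, a_1 = 2.
Setting the coefficient of each power of x to zero and solving order by order (substituting the coefficients already found):
  x^0: 2 a_2 + a_1 - a_0 = 0  ->  2 a_2 = -a_1 + a_0 = -1  ->  a_2 = -1/2
  x^1: 6 a_3 + 2 a_2 - 2 a_0 = 0  ->  6 a_3 = -2 a_2 + 2 a_0 = 3  ->  a_3 = 1/2
  x^2: 12 a_4 + 3 a_3 + a_2 - 2 a_1 = 0  ->  12 a_4 = -3 a_3 - a_2 + 2 a_1 = 3  ->  a_4 = 1/4
  x^3: 20 a_5 + 4 a_4 + 2 a_3 - 2 a_2 = 0  ->  20 a_5 = -4 a_4 - 2 a_3 + 2 a_2 = -3  ->  a_5 = -3/20
Truncated series: y(x) = 1 + 2 x - (1/2) x^2 + (1/2) x^3 + (1/4) x^4 - (3/20) x^5 + O(x^6).

a_0 = 1; a_1 = 2; a_2 = -1/2; a_3 = 1/2; a_4 = 1/4; a_5 = -3/20


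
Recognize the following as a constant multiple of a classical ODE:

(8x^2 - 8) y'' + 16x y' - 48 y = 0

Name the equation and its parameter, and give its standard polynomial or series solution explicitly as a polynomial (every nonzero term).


All three coefficients share the factor -8; dividing through by -8 gives  (1 - x^2) y'' - 2x y' + 6 y = 0.
This matches the Legendre equation (1 - x^2) y'' - 2x y' + n(n+1) y = 0 (note the -2x y' term) with n(n+1) = 6, so n = 2; the polynomial solution is P_2(x).
With y = sum_k a_k x^k, matching x^k gives (k+2)(k+1) a_{k+2} = [k(k+1) - n(n+1)] a_k = (k - 2)(k + 3) a_k. The right side vanishes at k = 2, so the series with the parity of 2 terminates at degree 2.
Standard normalization (P_n(1) = 1): leading coefficient (2n)!/(2^n (n!)^2) = 24/(4*4) = 3/2, so a_2 = 3/2. Work downward with a_k = (k+1)(k+2) a_{k+2} / ((k - 2)(k + 3)):
  a_0 = (1)(2)(3/2) / ((0 - 2)(0 + 3)) = 3/(-6) = -1/2
Hence P_2(x) = 3 x^2/2 - 1/2.

P_2(x); series = 3 x^2/2 - 1/2
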